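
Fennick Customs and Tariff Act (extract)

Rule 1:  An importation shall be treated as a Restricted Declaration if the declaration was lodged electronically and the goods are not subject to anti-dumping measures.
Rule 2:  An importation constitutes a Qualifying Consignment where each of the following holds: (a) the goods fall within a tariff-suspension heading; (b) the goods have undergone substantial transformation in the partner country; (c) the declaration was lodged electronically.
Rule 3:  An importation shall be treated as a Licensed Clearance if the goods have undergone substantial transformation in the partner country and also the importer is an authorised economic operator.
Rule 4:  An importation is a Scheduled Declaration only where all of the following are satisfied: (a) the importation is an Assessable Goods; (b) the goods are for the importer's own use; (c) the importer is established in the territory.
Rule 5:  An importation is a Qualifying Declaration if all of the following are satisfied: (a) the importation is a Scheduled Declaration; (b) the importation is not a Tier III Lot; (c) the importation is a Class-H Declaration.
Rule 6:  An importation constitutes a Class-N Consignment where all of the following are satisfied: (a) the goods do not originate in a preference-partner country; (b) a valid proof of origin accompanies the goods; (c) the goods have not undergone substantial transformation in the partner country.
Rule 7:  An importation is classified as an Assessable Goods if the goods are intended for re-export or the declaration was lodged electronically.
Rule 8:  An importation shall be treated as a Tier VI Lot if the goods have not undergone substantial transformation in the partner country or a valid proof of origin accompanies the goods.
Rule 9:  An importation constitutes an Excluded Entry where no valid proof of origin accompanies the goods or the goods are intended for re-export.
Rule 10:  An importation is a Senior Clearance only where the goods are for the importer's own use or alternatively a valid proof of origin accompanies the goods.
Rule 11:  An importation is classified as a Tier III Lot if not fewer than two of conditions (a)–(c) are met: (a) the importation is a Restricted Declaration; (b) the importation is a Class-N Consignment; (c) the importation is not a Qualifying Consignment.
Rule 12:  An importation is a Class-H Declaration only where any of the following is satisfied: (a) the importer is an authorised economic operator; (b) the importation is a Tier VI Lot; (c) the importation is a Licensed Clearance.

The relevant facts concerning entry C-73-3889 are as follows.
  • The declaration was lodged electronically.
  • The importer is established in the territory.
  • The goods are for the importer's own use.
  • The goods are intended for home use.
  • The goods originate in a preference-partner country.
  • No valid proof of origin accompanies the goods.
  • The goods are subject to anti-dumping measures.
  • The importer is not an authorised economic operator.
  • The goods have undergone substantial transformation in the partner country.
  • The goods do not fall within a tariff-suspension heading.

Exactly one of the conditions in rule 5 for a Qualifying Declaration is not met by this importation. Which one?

Class-H Declaration

Under rule 7: the goods are intended for re-export? no; or the declaration was lodged electronically? yes. So the importation is an Assessable Goods.
Under rule 4: Assessable Goods (rule 7)? yes; and the goods are for the importer's own use? yes; and the importer is established in the territory? yes. So the importation is a Scheduled Declaration.
Under rule 1: the declaration was lodged electronically? yes; and the goods are not subject to anti-dumping measures? no. So the importation is not a Restricted Declaration.
Under rule 6: the goods do not originate in a preference-partner country? no; and a valid proof of origin accompanies the goods? no; and the goods have not undergone substantial transformation in the partner country? no. So the importation is not a Class-N Consignment.
Under rule 2: the goods fall within a tariff-suspension heading? no; and the goods have undergone substantial transformation in the partner country? yes; and the declaration was lodged electronically? yes. So the importation is not a Qualifying Consignment.
Under rule 11: Restricted Declaration (rule 1)? no; Class-N Consignment (rule 6)? no; not a Qualifying Consignment (rule 2)? yes — 1 of 3 hold (need ≥2) → not satisfied.
Under rule 8: the goods have not undergone substantial transformation in the partner country? no; or a valid proof of origin accompanies the goods? no. So the importation is not a Tier VI Lot.
Under rule 3: the goods have undergone substantial transformation in the partner country? yes; and the importer is an authorised economic operator? no. So the importation is not a Licensed Clearance.
Under rule 12: the importer is an authorised economic operator? no; or Tier VI Lot (rule 8)? no; or Licensed Clearance (rule 3)? no. So the importation is not a Class-H Declaration.
Under rule 5: Scheduled Declaration (rule 4)? yes; and not a Tier III Lot (rule 11)? yes; and Class-H Declaration (rule 12)? no. So the importation is not a Qualifying Declaration.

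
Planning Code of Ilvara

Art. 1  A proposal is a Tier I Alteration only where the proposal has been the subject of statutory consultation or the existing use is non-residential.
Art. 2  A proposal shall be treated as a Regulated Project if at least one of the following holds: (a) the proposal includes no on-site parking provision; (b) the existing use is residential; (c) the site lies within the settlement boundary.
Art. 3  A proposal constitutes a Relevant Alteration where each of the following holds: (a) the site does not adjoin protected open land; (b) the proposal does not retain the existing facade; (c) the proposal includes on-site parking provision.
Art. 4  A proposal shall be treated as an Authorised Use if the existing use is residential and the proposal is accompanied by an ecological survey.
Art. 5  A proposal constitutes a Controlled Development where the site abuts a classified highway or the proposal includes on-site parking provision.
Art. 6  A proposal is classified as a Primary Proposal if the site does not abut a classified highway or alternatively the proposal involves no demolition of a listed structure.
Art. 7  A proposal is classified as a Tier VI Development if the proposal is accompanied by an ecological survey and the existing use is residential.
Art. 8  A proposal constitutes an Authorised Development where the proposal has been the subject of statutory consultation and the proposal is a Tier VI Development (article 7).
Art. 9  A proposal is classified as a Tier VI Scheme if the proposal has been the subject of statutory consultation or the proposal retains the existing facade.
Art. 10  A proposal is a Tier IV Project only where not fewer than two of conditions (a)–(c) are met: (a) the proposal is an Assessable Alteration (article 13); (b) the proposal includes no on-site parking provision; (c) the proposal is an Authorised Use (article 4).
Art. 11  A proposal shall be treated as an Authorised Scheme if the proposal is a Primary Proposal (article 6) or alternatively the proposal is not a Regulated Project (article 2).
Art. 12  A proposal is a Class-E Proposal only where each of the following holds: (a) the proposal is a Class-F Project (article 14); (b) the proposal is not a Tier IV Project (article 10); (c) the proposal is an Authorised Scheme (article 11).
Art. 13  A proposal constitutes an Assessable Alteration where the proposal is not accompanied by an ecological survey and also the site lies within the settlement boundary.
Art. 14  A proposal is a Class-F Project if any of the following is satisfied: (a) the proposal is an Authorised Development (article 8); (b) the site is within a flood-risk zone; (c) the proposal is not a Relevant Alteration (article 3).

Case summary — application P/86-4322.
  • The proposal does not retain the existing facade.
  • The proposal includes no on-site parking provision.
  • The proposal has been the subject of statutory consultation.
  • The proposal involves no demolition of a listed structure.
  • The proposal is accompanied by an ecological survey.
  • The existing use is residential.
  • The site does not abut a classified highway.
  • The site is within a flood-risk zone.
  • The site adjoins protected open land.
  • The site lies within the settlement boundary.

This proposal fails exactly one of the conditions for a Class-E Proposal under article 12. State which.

article 7 — Tier VI Development: [the proposal is accompanied by an ecological survey? yes] AND [the existing use is residential? yes] → satisfied.
article 8 — Authorised Development: [the proposal has been the subject of statutory consultation? yes] AND [Tier VI Development (article 7)? yes] → satisfied.
article 3 — Relevant Alteration: [the site does not adjoin protected open land? no] AND [the proposal does not retain the existing facade? yes] AND [the proposal includes on-site parking provision? no] → not satisfied.
article 14 — Class-F Project: [Authorised Development (article 8)? yes] OR [the site is within a flood-risk zone? yes] OR [not a Relevant Alteration (article 3)? yes] → satisfied.
article 13 — Assessable Alteration: [the proposal is not accompanied by an ecological survey? no] AND [the site lies within the settlement boundary? yes] → not satisfied.
article 4 — Authorised Use: [the existing use is residential? yes] AND [the proposal is accompanied by an ecological survey? yes] → satisfied.
article 10 — Tier IV Project: Assessable Alteration (article 13)? no; the proposal includes no on-site parking provision? yes; Authorised Use (article 4)? yes — 2 of 3 hold (need ≥2) → satisfied.
article 6 — Primary Proposal: [the site does not abut a classified highway? yes] OR [the proposal involves no demolition of a listed structure? yes] → satisfied.
article 2 — Regulated Project: [the proposal includes no on-site parking provision? yes] OR [the existing use is residential? yes] OR [the site lies within the settlement boundary? yes] → satisfied.
article 11 — Authorised Scheme: [Primary Proposal (article 6)? yes] OR [not a Regulated Project (article 2)? no] → satisfied.
article 12 — Class-E Proposal: [Class-F Project (article 14)? yes] AND [not a Tier IV Project (article 10)? no] AND [Authorised Scheme (article 11)? yes] → not satisfied.

Tier IV Project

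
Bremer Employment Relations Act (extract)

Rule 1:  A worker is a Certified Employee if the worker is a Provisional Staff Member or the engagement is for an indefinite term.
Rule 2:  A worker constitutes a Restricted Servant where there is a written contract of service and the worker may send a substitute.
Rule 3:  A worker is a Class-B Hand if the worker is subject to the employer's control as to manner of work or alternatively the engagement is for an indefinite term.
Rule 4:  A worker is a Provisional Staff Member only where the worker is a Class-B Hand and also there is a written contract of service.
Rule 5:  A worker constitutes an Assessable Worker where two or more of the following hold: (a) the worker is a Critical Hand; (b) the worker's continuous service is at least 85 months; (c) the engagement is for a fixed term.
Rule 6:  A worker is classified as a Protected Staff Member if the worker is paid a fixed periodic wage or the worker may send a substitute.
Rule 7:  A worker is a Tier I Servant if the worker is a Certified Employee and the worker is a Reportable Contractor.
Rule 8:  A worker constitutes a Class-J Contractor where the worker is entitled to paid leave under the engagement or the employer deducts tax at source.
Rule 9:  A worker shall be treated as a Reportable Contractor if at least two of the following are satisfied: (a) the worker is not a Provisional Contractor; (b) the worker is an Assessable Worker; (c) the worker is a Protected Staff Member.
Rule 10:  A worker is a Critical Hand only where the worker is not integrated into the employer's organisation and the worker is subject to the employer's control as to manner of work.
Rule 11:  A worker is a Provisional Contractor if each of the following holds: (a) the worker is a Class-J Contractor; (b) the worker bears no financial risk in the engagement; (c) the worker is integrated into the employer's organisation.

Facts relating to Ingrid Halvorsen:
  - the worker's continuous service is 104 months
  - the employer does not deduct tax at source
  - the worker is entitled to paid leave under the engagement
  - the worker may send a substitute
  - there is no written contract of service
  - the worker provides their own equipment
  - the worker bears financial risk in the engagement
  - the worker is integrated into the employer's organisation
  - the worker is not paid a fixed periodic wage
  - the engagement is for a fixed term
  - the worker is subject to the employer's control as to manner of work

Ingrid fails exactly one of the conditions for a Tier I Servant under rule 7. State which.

Certified Employee

rule 3 — Class-B Hand: [the worker is subject to the employer's control as to manner of work? yes] OR [the engagement is for an indefinite term? no] → satisfied.
rule 4 — Provisional Staff Member: [Class-B Hand (rule 3)? yes] AND [there is a written contract of service? no] → not satisfied.
rule 1 — Certified Employee: [Provisional Staff Member (rule 4)? no] OR [the engagement is for an indefinite term? no] → not satisfied.
rule 8 — Class-J Contractor: [the worker is entitled to paid leave under the engagement? yes] OR [the employer deducts tax at source? no] → satisfied.
rule 11 — Provisional Contractor: [Class-J Contractor (rule 8)? yes] AND [the worker bears no financial risk in the engagement? no] AND [the worker is integrated into the employer's organisation? yes] → not satisfied.
rule 10 — Critical Hand: [the worker is not integrated into the employer's organisation? no] AND [the worker is subject to the employer's control as to manner of work? yes] → not satisfied.
rule 5 — Assessable Worker: Critical Hand (rule 10)? no; worker's continuous service: 104 months ≥ 85 months? yes; the engagement is for a fixed term? yes — 2 of 3 hold (need ≥2) → satisfied.
rule 6 — Protected Staff Member: [the worker is paid a fixed periodic wage? no] OR [the worker may send a substitute? yes] → satisfied.
rule 9 — Reportable Contractor: not a Provisional Contractor (rule 11)? yes; Assessable Worker (rule 5)? yes; Protected Staff Member (rule 6)? yes — 3 of 3 hold (need ≥2) → satisfied.
rule 7 — Tier I Servant: [Certified Employee (rule 1)? no] AND [Reportable Contractor (rule 9)? yes] → not satisfied.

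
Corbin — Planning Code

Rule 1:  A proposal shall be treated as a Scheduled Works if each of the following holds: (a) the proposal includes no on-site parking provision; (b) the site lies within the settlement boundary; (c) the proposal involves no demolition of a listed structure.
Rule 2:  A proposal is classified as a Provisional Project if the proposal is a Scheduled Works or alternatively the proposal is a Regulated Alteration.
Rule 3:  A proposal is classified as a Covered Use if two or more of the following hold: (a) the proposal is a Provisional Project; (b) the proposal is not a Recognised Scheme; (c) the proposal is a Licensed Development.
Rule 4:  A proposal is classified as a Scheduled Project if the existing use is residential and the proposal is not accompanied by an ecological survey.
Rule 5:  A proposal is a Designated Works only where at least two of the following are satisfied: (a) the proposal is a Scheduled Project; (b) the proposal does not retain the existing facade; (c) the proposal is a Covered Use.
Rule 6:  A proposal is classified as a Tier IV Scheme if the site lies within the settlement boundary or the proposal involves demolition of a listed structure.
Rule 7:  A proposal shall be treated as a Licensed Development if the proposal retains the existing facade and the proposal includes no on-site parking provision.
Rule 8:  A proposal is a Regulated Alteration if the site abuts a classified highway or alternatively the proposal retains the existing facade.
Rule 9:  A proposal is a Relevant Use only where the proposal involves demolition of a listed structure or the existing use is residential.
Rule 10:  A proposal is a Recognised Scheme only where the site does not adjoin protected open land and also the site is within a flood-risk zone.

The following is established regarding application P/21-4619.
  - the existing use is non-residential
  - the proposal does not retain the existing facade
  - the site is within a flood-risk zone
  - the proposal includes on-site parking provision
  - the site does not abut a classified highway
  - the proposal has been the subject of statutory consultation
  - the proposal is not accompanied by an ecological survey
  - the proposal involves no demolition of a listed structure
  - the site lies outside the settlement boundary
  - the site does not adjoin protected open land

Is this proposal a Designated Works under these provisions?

No

rule 4 — Scheduled Project: [the existing use is residential? no] AND [the proposal is not accompanied by an ecological survey? yes] → not satisfied.
rule 1 — Scheduled Works: [the proposal includes no on-site parking provision? no] AND [the site lies within the settlement boundary? no] AND [the proposal involves no demolition of a listed structure? yes] → not satisfied.
rule 8 — Regulated Alteration: [the site abuts a classified highway? no] OR [the proposal retains the existing facade? no] → not satisfied.
rule 2 — Provisional Project: [Scheduled Works (rule 1)? no] OR [Regulated Alteration (rule 8)? no] → not satisfied.
rule 10 — Recognised Scheme: [the site does not adjoin protected open land? yes] AND [the site is within a flood-risk zone? yes] → satisfied.
rule 7 — Licensed Development: [the proposal retains the existing facade? no] AND [the proposal includes no on-site parking provision? no] → not satisfied.
rule 3 — Covered Use: Provisional Project (rule 2)? no; not a Recognised Scheme (rule 10)? no; Licensed Development (rule 7)? no — 0 of 3 hold (need ≥2) → not satisfied.
rule 5 — Designated Works: Scheduled Project (rule 4)? no; the proposal does not retain the existing facade? yes; Covered Use (rule 3)? no — 1 of 3 hold (need ≥2) → not satisfied.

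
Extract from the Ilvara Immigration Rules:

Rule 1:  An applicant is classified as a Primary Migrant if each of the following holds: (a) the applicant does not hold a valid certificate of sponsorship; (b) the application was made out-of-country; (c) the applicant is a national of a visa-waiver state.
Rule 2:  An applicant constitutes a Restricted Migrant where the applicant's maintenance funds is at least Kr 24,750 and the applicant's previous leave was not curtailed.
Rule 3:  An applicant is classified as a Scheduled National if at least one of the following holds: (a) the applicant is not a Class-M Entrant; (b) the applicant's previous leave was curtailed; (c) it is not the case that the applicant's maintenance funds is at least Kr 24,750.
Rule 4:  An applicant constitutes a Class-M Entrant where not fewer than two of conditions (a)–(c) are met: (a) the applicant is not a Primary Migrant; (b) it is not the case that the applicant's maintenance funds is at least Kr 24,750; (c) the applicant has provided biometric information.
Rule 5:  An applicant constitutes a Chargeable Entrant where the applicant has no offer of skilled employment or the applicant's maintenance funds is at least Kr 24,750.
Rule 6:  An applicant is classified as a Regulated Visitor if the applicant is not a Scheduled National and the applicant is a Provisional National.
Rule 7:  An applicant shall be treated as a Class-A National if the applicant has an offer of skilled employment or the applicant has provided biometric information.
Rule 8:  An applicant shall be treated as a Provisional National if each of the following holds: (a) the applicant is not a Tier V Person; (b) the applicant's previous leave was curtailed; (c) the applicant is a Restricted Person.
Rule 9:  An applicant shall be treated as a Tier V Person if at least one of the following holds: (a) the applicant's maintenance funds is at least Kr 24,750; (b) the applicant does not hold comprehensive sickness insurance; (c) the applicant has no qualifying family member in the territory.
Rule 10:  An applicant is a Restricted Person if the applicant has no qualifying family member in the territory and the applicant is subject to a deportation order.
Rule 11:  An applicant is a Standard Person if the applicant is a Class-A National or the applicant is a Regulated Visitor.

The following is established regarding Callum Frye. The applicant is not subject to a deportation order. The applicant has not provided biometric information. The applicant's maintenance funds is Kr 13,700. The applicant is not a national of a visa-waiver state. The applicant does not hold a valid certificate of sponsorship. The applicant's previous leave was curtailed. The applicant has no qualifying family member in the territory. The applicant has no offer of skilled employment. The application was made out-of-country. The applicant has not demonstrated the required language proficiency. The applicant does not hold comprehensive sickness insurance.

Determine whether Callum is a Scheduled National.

Yes

rule 1 — Primary Migrant: [the applicant does not hold a valid certificate of sponsorship? yes] AND [the application was made out-of-country? yes] AND [the applicant is a national of a visa-waiver state? no] → not satisfied.
rule 4 — Class-M Entrant: not a Primary Migrant (rule 1)? yes; applicant's maintenance funds: Kr 13,700 ≥ Kr 24,750? no, so negated condition yes; the applicant has provided biometric information? no — 2 of 3 hold (need ≥2) → satisfied.
rule 3 — Scheduled National: [not a Class-M Entrant (rule 4)? no] OR [the applicant's previous leave was curtailed? yes] OR [applicant's maintenance funds: Kr 13,700 ≥ Kr 24,750? no, so negated condition yes] → satisfied.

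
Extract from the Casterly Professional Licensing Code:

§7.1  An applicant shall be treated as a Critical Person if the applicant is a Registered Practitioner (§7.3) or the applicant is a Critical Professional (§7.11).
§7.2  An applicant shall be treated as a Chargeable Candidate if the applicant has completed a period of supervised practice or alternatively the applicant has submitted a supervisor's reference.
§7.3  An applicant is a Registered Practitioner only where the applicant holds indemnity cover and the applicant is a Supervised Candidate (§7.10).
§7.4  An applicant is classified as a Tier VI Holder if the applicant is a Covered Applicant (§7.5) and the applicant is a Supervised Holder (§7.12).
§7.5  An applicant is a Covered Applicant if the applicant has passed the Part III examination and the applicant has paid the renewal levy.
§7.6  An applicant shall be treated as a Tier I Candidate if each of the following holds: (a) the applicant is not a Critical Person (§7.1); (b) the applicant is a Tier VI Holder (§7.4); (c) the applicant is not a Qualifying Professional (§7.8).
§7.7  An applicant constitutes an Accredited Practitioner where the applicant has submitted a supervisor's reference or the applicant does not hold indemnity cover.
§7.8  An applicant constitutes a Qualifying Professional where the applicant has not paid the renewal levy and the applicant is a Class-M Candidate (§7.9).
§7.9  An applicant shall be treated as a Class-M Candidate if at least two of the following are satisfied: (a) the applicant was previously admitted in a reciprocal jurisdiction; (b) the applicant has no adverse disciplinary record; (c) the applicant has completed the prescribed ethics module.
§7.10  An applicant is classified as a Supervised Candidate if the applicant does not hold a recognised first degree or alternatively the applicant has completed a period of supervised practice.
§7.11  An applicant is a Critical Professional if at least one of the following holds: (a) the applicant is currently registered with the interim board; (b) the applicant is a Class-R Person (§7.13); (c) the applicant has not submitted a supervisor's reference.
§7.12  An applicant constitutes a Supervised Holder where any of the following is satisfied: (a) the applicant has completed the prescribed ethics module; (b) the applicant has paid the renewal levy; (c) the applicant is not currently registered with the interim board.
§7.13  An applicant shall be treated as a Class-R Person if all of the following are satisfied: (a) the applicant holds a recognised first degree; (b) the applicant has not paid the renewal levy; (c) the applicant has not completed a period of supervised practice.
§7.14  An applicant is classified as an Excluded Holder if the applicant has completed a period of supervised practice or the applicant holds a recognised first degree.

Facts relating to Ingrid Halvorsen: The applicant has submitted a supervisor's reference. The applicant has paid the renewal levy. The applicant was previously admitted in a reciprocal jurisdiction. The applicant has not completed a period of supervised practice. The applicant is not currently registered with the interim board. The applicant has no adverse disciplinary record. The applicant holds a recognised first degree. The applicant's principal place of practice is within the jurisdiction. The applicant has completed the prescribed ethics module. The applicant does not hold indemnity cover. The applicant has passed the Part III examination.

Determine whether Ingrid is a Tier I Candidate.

§7.10 — Supervised Candidate: [the applicant does not hold a recognised first degree? no] OR [the applicant has completed a period of supervised practice? no] → not satisfied.
§7.3 — Registered Practitioner: [the applicant holds indemnity cover? no] AND [Supervised Candidate (§7.10)? no] → not satisfied.
§7.13 — Class-R Person: [the applicant holds a recognised first degree? yes] AND [the applicant has not paid the renewal levy? no] AND [the applicant has not completed a period of supervised practice? yes] → not satisfied.
§7.11 — Critical Professional: [the applicant is currently registered with the interim board? no] OR [Class-R Person (§7.13)? no] OR [the applicant has not submitted a supervisor's reference? no] → not satisfied.
§7.1 — Critical Person: [Registered Practitioner (§7.3)? no] OR [Critical Professional (§7.11)? no] → not satisfied.
§7.5 — Covered Applicant: [the applicant has passed the Part III examination? yes] AND [the applicant has paid the renewal levy? yes] → satisfied.
§7.12 — Supervised Holder: [the applicant has completed the prescribed ethics module? yes] OR [the applicant has paid the renewal levy? yes] OR [the applicant is not currently registered with the interim board? yes] → satisfied.
§7.4 — Tier VI Holder: [Covered Applicant (§7.5)? yes] AND [Supervised Holder (§7.12)? yes] → satisfied.
§7.9 — Class-M Candidate: the applicant was previously admitted in a reciprocal jurisdiction? yes; the applicant has no adverse disciplinary record? yes; the applicant has completed the prescribed ethics module? yes — 3 of 3 hold (need ≥2) → satisfied.
§7.8 — Qualifying Professional: [the applicant has not paid the renewal levy? no] AND [Class-M Candidate (§7.9)? yes] → not satisfied.
§7.6 — Tier I Candidate: [not a Critical Person (§7.1)? yes] AND [Tier VI Holder (§7.4)? yes] AND [not a Qualifying Professional (§7.8)? yes] → satisfied.

Yes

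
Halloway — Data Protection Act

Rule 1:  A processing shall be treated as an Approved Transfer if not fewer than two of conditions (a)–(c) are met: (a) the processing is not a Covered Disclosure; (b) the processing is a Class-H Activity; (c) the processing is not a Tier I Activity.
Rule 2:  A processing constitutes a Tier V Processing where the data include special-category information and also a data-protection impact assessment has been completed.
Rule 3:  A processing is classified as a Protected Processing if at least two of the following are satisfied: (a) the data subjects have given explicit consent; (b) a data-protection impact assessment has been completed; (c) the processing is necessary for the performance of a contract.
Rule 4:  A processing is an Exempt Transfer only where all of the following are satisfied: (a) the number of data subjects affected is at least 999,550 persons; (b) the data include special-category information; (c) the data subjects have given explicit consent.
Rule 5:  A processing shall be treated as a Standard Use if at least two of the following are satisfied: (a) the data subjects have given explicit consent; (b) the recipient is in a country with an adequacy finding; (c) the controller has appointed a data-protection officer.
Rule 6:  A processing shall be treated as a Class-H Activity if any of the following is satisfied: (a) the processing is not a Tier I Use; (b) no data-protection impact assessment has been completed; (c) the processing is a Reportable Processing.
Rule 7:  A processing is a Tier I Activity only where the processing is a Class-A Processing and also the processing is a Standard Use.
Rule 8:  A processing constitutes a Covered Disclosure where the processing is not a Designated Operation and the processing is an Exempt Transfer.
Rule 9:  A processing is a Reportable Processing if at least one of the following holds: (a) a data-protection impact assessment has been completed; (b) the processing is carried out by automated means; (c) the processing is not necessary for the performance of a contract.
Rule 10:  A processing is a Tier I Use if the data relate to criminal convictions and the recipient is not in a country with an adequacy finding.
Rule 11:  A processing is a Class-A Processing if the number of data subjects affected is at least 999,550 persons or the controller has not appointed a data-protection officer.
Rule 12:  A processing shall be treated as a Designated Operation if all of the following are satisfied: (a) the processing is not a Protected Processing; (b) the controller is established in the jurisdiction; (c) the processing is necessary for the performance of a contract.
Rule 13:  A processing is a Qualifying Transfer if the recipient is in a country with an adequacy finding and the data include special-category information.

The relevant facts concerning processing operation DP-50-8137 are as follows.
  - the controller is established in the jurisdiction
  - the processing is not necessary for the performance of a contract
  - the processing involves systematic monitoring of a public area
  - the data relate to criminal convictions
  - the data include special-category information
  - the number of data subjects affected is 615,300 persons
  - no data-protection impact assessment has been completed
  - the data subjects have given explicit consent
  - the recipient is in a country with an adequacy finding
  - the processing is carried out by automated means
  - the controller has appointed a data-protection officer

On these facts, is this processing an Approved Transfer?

Under rule 3: the data subjects have given explicit consent? yes; a data-protection impact assessment has been completed? no; the processing is necessary for the performance of a contract? no — 1 of 3 hold (need ≥2) → not satisfied.
Under rule 12: not a Protected Processing (rule 3)? yes; and the controller is established in the jurisdiction? yes; and the processing is necessary for the performance of a contract? no. So the processing is not a Designated Operation.
Under rule 4: number of data subjects affected: 615,300 persons ≥ 999,550 persons? no; and the data include special-category information? yes; and the data subjects have given explicit consent? yes. So the processing is not an Exempt Transfer.
Under rule 8: not a Designated Operation (rule 12)? yes; and Exempt Transfer (rule 4)? no. So the processing is not a Covered Disclosure.
Under rule 10: the data relate to criminal convictions? yes; and the recipient is not in a country with an adequacy finding? no. So the processing is not a Tier I Use.
Under rule 9: a data-protection impact assessment has been completed? no; or the processing is carried out by automated means? yes; or the processing is not necessary for the performance of a contract? yes. So the processing is a Reportable Processing.
Under rule 6: not a Tier I Use (rule 10)? yes; or no data-protection impact assessment has been completed? yes; or Reportable Processing (rule 9)? yes. So the processing is a Class-H Activity.
Under rule 11: number of data subjects affected: 615,300 persons ≥ 999,550 persons? no; or the controller has not appointed a data-protection officer? no. So the processing is not a Class-A Processing.
Under rule 5: the data subjects have given explicit consent? yes; the recipient is in a country with an adequacy finding? yes; the controller has appointed a data-protection officer? yes — 3 of 3 hold (need ≥2) → satisfied.
Under rule 7: Class-A Processing (rule 11)? no; and Standard Use (rule 5)? yes. So the processing is not a Tier I Activity.
Under rule 1: not a Covered Disclosure (rule 8)? yes; Class-H Activity (rule 6)? yes; not a Tier I Activity (rule 7)? yes — 3 of 3 hold (need ≥2) → satisfied.

Yes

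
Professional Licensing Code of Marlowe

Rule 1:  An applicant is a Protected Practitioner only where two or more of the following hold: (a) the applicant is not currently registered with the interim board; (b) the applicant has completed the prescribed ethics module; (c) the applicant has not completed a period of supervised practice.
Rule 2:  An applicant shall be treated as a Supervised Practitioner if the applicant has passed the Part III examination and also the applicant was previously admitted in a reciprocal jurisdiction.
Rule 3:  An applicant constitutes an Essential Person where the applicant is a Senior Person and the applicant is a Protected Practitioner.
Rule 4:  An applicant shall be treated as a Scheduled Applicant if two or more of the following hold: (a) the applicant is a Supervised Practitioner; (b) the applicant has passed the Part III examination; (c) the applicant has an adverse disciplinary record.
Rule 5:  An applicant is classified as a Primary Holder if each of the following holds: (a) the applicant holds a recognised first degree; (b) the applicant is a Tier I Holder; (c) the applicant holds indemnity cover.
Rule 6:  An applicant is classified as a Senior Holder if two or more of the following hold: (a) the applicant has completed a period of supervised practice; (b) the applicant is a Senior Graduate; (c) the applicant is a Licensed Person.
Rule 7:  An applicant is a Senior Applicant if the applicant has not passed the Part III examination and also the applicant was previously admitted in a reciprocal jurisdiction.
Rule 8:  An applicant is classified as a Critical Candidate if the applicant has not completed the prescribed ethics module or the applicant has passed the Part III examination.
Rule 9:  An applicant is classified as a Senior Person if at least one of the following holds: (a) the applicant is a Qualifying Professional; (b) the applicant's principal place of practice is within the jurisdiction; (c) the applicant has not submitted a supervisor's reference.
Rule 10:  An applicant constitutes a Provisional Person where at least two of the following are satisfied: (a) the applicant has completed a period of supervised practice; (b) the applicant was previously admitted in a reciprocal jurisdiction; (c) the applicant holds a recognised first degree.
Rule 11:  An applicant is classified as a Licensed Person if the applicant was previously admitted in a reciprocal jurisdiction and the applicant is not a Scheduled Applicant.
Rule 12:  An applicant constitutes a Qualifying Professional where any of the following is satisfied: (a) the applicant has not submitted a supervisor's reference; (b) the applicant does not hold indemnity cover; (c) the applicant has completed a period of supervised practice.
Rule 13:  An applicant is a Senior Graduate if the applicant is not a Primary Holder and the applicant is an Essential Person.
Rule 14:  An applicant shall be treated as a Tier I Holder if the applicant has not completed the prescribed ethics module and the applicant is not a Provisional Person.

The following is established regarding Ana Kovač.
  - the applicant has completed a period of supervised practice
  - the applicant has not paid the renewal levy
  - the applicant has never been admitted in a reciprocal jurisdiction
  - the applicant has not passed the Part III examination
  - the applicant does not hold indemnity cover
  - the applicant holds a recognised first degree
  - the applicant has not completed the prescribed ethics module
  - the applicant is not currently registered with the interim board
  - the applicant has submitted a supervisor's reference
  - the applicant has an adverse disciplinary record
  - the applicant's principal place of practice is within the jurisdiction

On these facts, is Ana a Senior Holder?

No

rule 10 — Provisional Person: the applicant has completed a period of supervised practice? yes; the applicant was previously admitted in a reciprocal jurisdiction? no; the applicant holds a recognised first degree? yes — 2 of 3 hold (need ≥2) → satisfied.
rule 14 — Tier I Holder: [the applicant has not completed the prescribed ethics module? yes] AND [not a Provisional Person (rule 10)? no] → not satisfied.
rule 5 — Primary Holder: [the applicant holds a recognised first degree? yes] AND [Tier I Holder (rule 14)? no] AND [the applicant holds indemnity cover? no] → not satisfied.
rule 12 — Qualifying Professional: [the applicant has not submitted a supervisor's reference? no] OR [the applicant does not hold indemnity cover? yes] OR [the applicant has completed a period of supervised practice? yes] → satisfied.
rule 9 — Senior Person: [Qualifying Professional (rule 12)? yes] OR [the applicant's principal place of practice is within the jurisdiction? yes] OR [the applicant has not submitted a supervisor's reference? no] → satisfied.
rule 1 — Protected Practitioner: the applicant is not currently registered with the interim board? yes; the applicant has completed the prescribed ethics module? no; the applicant has not completed a period of supervised practice? no — 1 of 3 hold (need ≥2) → not satisfied.
rule 3 — Essential Person: [Senior Person (rule 9)? yes] AND [Protected Practitioner (rule 1)? no] → not satisfied.
rule 13 — Senior Graduate: [not a Primary Holder (rule 5)? yes] AND [Essential Person (rule 3)? no] → not satisfied.
rule 2 — Supervised Practitioner: [the applicant has passed the Part III examination? no] AND [the applicant was previously admitted in a reciprocal jurisdiction? no] → not satisfied.
rule 4 — Scheduled Applicant: Supervised Practitioner (rule 2)? no; the applicant has passed the Part III examination? no; the applicant has an adverse disciplinary record? yes — 1 of 3 hold (need ≥2) → not satisfied.
rule 11 — Licensed Person: [the applicant was previously admitted in a reciprocal jurisdiction? no] AND [not a Scheduled Applicant (rule 4)? yes] → not satisfied.
rule 6 — Senior Holder: the applicant has completed a period of supervised practice? yes; Senior Graduate (rule 13)? no; Licensed Person (rule 11)? no — 1 of 3 hold (need ≥2) → not satisfied.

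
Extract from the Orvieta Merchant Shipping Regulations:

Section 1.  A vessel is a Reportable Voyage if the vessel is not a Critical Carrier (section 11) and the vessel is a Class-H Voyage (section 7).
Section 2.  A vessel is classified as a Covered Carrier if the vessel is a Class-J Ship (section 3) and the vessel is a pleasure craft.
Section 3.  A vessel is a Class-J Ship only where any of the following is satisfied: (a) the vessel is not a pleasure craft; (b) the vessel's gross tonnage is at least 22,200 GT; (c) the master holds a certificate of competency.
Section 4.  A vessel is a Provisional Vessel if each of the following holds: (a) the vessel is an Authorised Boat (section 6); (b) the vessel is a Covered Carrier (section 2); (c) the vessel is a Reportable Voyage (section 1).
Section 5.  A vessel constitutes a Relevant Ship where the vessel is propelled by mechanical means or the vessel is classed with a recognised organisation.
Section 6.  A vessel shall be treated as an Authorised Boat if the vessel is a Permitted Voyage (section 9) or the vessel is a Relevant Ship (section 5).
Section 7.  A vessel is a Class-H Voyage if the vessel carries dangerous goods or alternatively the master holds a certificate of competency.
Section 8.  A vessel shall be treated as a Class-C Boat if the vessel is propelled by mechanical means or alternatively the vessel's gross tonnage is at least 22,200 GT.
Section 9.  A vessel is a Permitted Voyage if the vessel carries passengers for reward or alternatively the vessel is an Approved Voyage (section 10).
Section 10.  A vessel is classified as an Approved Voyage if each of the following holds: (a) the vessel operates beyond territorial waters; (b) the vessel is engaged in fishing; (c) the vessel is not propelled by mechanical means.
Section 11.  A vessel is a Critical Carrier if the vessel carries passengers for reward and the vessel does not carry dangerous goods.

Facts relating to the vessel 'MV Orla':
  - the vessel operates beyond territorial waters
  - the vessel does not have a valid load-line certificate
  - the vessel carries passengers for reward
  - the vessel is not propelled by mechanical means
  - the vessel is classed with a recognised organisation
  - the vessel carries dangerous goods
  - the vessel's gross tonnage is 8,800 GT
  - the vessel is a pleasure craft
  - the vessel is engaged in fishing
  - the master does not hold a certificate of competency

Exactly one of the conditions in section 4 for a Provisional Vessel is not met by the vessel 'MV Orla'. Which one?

Covered Carrier

Under section 10: the vessel operates beyond territorial waters? yes; and the vessel is engaged in fishing? yes; and the vessel is not propelled by mechanical means? yes. So the vessel is an Approved Voyage.
Under section 9: the vessel carries passengers for reward? yes; or Approved Voyage (section 10)? yes. So the vessel is a Permitted Voyage.
Under section 5: the vessel is propelled by mechanical means? no; or the vessel is classed with a recognised organisation? yes. So the vessel is a Relevant Ship.
Under section 6: Permitted Voyage (section 9)? yes; or Relevant Ship (section 5)? yes. So the vessel is an Authorised Boat.
Under section 3: the vessel is not a pleasure craft? no; or vessel's gross tonnage: 8,800 GT ≥ 22,200 GT? no; or the master holds a certificate of competency? no. So the vessel is not a Class-J Ship.
Under section 2: Class-J Ship (section 3)? no; and the vessel is a pleasure craft? yes. So the vessel is not a Covered Carrier.
Under section 11: the vessel carries passengers for reward? yes; and the vessel does not carry dangerous goods? no. So the vessel is not a Critical Carrier.
Under section 7: the vessel carries dangerous goods? yes; or the master holds a certificate of competency? no. So the vessel is a Class-H Voyage.
Under section 1: not a Critical Carrier (section 11)? yes; and Class-H Voyage (section 7)? yes. So the vessel is a Reportable Voyage.
Under section 4: Authorised Boat (section 6)? yes; and Covered Carrier (section 2)? no; and Reportable Voyage (section 1)? yes. So the vessel is not a Provisional Vessel.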